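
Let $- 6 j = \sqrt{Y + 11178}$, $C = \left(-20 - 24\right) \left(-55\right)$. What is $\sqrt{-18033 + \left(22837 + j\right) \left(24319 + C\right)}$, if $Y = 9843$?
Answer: $\frac{\sqrt{2442482040 - 124782 \sqrt{429}}}{2} \approx 24698.0$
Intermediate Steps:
$C = 2420$ ($C = \left(-44\right) \left(-55\right) = 2420$)
$j = - \frac{7 \sqrt{429}}{6}$ ($j = - \frac{\sqrt{9843 + 11178}}{6} = - \frac{\sqrt{21021}}{6} = - \frac{7 \sqrt{429}}{6} \approx -24.164$)
$\sqrt{-18033 + \left(22837 + j\right) \left(24319 + C\right)} = \sqrt{-18033 + \left(22837 - \frac{7 \sqrt{429}}{6}\right) \left(24319 + 2420\right)} = \sqrt{-18033 + \left(22837 - \frac{7 \sqrt{429}}{6}\right) 26739} = \sqrt{-18033 + \left(610638543 - \frac{62391 \sqrt{429}}{2}\right)} = \sqrt{610620510 - \frac{62391 \sqrt{429}}{2}}$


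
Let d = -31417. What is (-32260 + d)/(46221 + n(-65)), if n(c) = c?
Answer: -63677/46156 ≈ -1.3796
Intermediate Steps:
(-32260 + d)/(46221 + n(-65)) = (-32260 - 31417)/(46221 - 65) = -63677/46156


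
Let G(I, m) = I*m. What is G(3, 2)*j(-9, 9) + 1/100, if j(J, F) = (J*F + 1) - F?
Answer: -53399/100 ≈ -533.99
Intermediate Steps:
j(J, F) = 1 - F + F*J (j(J, F) = (F*J + 1) - F = (1 + F*J) - F = 1 - F + F*J)
G(3, 2)*j(-9, 9) + 1/100 = (3*2)*(1 - 1*9 + 9*(-9)) + 1/100 = 6*(1 - 9 - 81) + 1/100 = 6*(-89) + 1/100 = -534 + 1/100 = -53399/100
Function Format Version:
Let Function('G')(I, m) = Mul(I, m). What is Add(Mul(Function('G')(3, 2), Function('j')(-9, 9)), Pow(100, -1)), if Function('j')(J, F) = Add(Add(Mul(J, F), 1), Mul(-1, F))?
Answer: Rational(-53399, 100) ≈ -533.99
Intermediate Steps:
Function('j')(J, F) = Add(1, Mul(-1, F), Mul(F, J)) (Function('j')(J, F) = Add(Add(Mul(F, J), 1), Mul(-1, F)) = Add(Add(1, Mul(F, J)), Mul(-1, F)) = Add(1, Mul(-1, F), Mul(F, J)))
Add(Mul(Function('G')(3, 2), Function('j')(-9, 9)), Pow(100, -1)) = Add(Mul(Mul(3, 2), Add(1, Mul(-1, 9), Mul(9, -9))), Pow(100, -1)) = Add(Mul(6, Add(1, -9, -81)), Rational(1, 100)) = Add(Mul(6, -89), Rational(1, 100)) = Add(-534, Rational(1, 100)) = Rational(-53399, 100)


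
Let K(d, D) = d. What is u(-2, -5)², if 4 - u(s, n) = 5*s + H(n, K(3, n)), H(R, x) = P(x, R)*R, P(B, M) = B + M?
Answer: 16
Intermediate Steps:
H(R, x) = R*(R + x) (H(R, x) = (x + R)*R = (R + x)*R = R*(R + x))
u(s, n) = 4 - 5*s - n*(3 + n) (u(s, n) = 4 - (5*s + n*(n + 3)) = 4 - (5*s + n*(3 + n)) = 4 + (-5*s - n*(3 + n)) = 4 - 5*s - n*(3 + n))
u(-2, -5)² = (4 - 5*(-2) - 1*(-5)*(3 - 5))² = (4 + 10 - 1*(-5)*(-2))² = (4 + 10 - 10)² = 4² = 16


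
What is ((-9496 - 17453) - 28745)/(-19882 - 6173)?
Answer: 55694/26055 ≈ 2.1376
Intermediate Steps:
((-9496 - 17453) - 28745)/(-19882 - 6173) = (-26949 - 28745)/(-26055) = -55694*(-1/26055) = 55694/26055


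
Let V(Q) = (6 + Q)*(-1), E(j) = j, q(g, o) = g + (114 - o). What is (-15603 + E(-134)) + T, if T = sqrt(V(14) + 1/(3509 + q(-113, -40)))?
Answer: -15737 + I*sqrt(10081858)/710 ≈ -15737.0 + 4.4721*I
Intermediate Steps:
q(g, o) = 114 + g - o
V(Q) = -6 - Q
T = I*sqrt(10081858)/710 (T = sqrt((-6 - 1*14) + 1/(3509 + (114 - 113 - 1*(-40)))) = sqrt((-6 - 14) + 1/(3509 + (114 - 113 + 40))) = sqrt(-20 + 1/(3509 + 41)) = sqrt(-20 + 1/3550) = sqrt(-70999/3550) = I*sqrt(10081858)/710 ≈ 4.4721*I)
(-15603 + E(-134)) + T = (-15603 - 134) + I*sqrt(10081858)/710 = -15737 + I*sqrt(10081858)/710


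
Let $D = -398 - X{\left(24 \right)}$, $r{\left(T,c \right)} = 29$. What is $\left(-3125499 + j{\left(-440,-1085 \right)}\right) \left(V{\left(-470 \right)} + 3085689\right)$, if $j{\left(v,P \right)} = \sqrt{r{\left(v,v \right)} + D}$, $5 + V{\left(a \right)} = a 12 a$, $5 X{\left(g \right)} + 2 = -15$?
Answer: $-17929375005516 + \frac{11472968 i \sqrt{2285}}{5} \approx -1.7929 \cdot 10^{13} + 1.0969 \cdot 10^{8} i$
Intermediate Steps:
$X{\left(g \right)} = - \frac{17}{5}$ ($X{\left(g \right)} = - \frac{2}{5} + \frac{1}{5} \left(-15\right) = - \frac{2}{5} - 3 = - \frac{17}{5}$)
$V{\left(a \right)} = -5 + 12 a^{2}$ ($V{\left(a \right)} = -5 + a 12 a = -5 + 12 a a = -5 + 12 a^{2}$)
$D = - \frac{1973}{5}$ ($D = -398 - - \frac{17}{5} = -398 + \frac{17}{5} = - \frac{1973}{5} \approx -394.6$)
$j{\left(v,P \right)} = \frac{2 i \sqrt{2285}}{5}$ ($j{\left(v,P \right)} = \sqrt{29 - \frac{1973}{5}} = \sqrt{- \frac{1828}{5}} = \frac{2 i \sqrt{2285}}{5}$)
$\left(-3125499 + j{\left(-440,-1085 \right)}\right) \left(V{\left(-470 \right)} + 3085689\right) = \left(-3125499 + \frac{2 i \sqrt{2285}}{5}\right) \left(\left(-5 + 12 \left(-470\right)^{2}\right) + 3085689\right) = \left(-3125499 + \frac{2 i \sqrt{2285}}{5}\right) \left(\left(-5 + 12 \cdot 220900\right) + 3085689\right) = \left(-3125499 + \frac{2 i \sqrt{2285}}{5}\right) \left(\left(-5 + 2650800\right) + 3085689\right) = \left(-3125499 + \frac{2 i \sqrt{2285}}{5}\right) \left(2650795 + 3085689\right) = \left(-3125499 + \frac{2 i \sqrt{2285}}{5}\right) 5736484 = -17929375005516 + \frac{11472968 i \sqrt{2285}}{5}$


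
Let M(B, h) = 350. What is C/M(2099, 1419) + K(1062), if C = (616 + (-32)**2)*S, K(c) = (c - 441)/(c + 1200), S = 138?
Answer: 17071773/26390 ≈ 646.90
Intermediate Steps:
K(c) = (-441 + c)/(1200 + c)
C = 226320 (C = (616 + (-32)**2)*138 = (616 + 1024)*138 = 1640*138 = 226320)
C/M(2099, 1419) + K(1062) = 226320/350 + (-441 + 1062)/(1200 + 1062) = 226320*(1/350) + 621/2262 = 22632/35 + (1/2262)*621 = 22632/35 + 207/754 = 17071773/26390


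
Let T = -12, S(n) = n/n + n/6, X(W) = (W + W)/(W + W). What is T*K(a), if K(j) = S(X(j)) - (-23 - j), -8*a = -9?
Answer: -607/2 ≈ -303.50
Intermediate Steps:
X(W) = 1 (X(W) = (2*W)/((2*W)) = (2*W)*(1/(2*W)) = 1)
S(n) = 1 + n/6 (S(n) = 1 + n*(⅙) = 1 + n/6)
a = 9/8 (a = -⅛*(-9) = 9/8 ≈ 1.1250)
K(j) = 145/6 + j (K(j) = (1 + (⅙)*1) - (-23 - j) = (1 + ⅙) + (23 + j) = 7/6 + (23 + j) = 145/6 + j)
T*K(a) = -12*(145/6 + 9/8) = -12*607/24 = -607/2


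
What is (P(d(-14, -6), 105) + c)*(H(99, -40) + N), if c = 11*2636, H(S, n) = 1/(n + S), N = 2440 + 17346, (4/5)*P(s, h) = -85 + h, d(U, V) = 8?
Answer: 33878389875/59 ≈ 5.7421e+8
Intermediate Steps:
P(s, h) = -425/4 + 5*h/4 (P(s, h) = 5*(-85 + h)/4 = -425/4 + 5*h/4)
N = 19786
H(S, n) = 1/(S + n)
c = 28996
(P(d(-14, -6), 105) + c)*(H(99, -40) + N) = ((-425/4 + (5/4)*105) + 28996)*(1/(99 - 40) + 19786) = ((-425/4 + 525/4) + 28996)*(1/59 + 19786) = (25 + 28996)*(1/59 + 19786) = 29021*(1167375/59) = 33878389875/59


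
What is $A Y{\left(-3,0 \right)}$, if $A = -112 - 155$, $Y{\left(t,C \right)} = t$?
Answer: $801$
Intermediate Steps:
$A = -267$
$A Y{\left(-3,0 \right)} = \left(-267\right) \left(-3\right) = 801$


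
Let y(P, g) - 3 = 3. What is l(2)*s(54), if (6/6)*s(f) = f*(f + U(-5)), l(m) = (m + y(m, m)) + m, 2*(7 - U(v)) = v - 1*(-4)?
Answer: 33210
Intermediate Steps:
U(v) = 5 - v/2 (U(v) = 7 - (v - 1*(-4))/2 = 7 - (v + 4)/2 = 7 - (4 + v)/2 = 7 + (-2 - v/2) = 5 - v/2)
y(P, g) = 6 (y(P, g) = 3 + 3 = 6)
l(m) = 6 + 2*m (l(m) = (m + 6) + m = (6 + m) + m = 6 + 2*m)
s(f) = f*(15/2 + f) (s(f) = f*(f + (5 - ½*(-5))) = f*(f + (5 + 5/2)) = f*(f + 15/2) = f*(15/2 + f))
l(2)*s(54) = (6 + 2*2)*((½)*54*(15 + 2*54)) = (6 + 4)*((½)*54*(15 + 108)) = 10*((½)*54*123) = 10*3321 = 33210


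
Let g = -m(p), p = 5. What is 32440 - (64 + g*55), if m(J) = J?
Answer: 32651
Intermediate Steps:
g = -5 (g = -1*5 = -5)
32440 - (64 + g*55) = 32440 - (64 - 5*55) = 32440 - (64 - 275) = 32440 - 1*(-211) = 32440 + 211 = 32651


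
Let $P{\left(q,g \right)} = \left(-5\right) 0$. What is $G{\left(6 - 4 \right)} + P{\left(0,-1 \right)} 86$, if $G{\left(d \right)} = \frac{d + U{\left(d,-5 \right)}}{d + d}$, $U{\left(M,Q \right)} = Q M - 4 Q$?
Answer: $3$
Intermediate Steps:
$U{\left(M,Q \right)} = - 4 Q + M Q$ ($U{\left(M,Q \right)} = M Q - 4 Q = - 4 Q + M Q$)
$G{\left(d \right)} = \frac{20 - 4 d}{2 d}$ ($G{\left(d \right)} = \frac{d - 5 \left(-4 + d\right)}{d + d} = \frac{d - \left(-20 + 5 d\right)}{2 d} = \left(20 - 4 d\right) \frac{1}{2 d} = \frac{20 - 4 d}{2 d}$)
$P{\left(q,g \right)} = 0$
$G{\left(6 - 4 \right)} + P{\left(0,-1 \right)} 86 = \left(-2 + \frac{10}{6 - 4}\right) + 0 \cdot 86 = \left(-2 + \frac{10}{2}\right) + 0 = \left(-2 + 10 \cdot \frac{1}{2}\right) + 0 = \left(-2 + 5\right) + 0 = 3 + 0 = 3$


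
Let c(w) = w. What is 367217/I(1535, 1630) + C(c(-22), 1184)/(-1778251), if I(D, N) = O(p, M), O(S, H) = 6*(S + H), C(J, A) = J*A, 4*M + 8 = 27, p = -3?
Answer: 1306008541942/37343271 ≈ 34973.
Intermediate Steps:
M = 19/4 (M = -2 + (1/4)*27 = -2 + 27/4 = 19/4 ≈ 4.7500)
C(J, A) = A*J
O(S, H) = 6*H + 6*S (O(S, H) = 6*(H + S) = 6*H + 6*S)
I(D, N) = 21/2 (I(D, N) = 6*(19/4) + 6*(-3) = 57/2 - 18 = 21/2)
367217/I(1535, 1630) + C(c(-22), 1184)/(-1778251) = 367217/(21/2) + (1184*(-22))/(-1778251) = 367217*(2/21) - 26048*(-1/1778251) = 734434/21 + 26048/1778251 = 1306008541942/37343271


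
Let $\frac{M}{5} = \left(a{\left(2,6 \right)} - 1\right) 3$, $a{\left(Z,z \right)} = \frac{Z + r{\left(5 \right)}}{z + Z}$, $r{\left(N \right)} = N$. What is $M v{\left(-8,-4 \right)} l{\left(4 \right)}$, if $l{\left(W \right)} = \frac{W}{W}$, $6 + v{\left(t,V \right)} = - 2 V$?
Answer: $- \frac{15}{4} \approx -3.75$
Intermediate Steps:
$v{\left(t,V \right)} = -6 - 2 V$
$a{\left(Z,z \right)} = \frac{5 + Z}{Z + z}$ ($a{\left(Z,z \right)} = \frac{Z + 5}{z + Z} = \frac{5 + Z}{Z + z}$)
$l{\left(W \right)} = 1$
$M = - \frac{15}{8}$ ($M = 5 \left(\frac{5 + 2}{2 + 6} - 1\right) 3 = 5 \left(\frac{1}{8} \cdot 7 - 1\right) 3 = 5 \left(\frac{7}{8} - 1\right) 3 = 5 \left(\left(- \frac{1}{8}\right) 3\right) = 5 \left(- \frac{3}{8}\right) = - \frac{15}{8} \approx -1.875$)
$M v{\left(-8,-4 \right)} l{\left(4 \right)} = - \frac{15 \left(-6 - -8\right)}{8} \cdot 1 = - \frac{15 \left(-6 + 8\right)}{8} \cdot 1 = \left(- \frac{15}{8}\right) 2 \cdot 1 = \left(- \frac{15}{4}\right) 1 = - \frac{15}{4}$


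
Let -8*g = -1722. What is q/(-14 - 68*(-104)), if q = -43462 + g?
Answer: -172987/28232 ≈ -6.1273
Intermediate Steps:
g = 861/4 (g = -1/8*(-1722) = 861/4 ≈ 215.25)
q = -172987/4 (q = -43462 + 861/4 = -172987/4 ≈ -43247.)
q/(-14 - 68*(-104)) = -172987/(4*(-14 - 68*(-104))) = -172987/(4*(-14 + 7072)) = -172987/4/7058 = -172987/4*1/7058 = -172987/28232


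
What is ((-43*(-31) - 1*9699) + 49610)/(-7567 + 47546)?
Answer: 41244/39979 ≈ 1.0316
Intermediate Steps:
((-43*(-31) - 1*9699) + 49610)/(-7567 + 47546) = ((1333 - 9699) + 49610)/39979 = (-8366 + 49610)*(1/39979) = 41244*(1/39979) = 41244/39979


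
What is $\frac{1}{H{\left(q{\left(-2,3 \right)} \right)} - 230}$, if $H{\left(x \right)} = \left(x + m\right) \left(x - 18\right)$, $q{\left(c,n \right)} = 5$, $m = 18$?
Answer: $- \frac{1}{529} \approx -0.0018904$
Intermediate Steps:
$H{\left(x \right)} = \left(-18 + x\right) \left(18 + x\right)$ ($H{\left(x \right)} = \left(x + 18\right) \left(x - 18\right) = \left(18 + x\right) \left(-18 + x\right) = \left(-18 + x\right) \left(18 + x\right)$)
$\frac{1}{H{\left(q{\left(-2,3 \right)} \right)} - 230} = \frac{1}{\left(-324 + 5^{2}\right) - 230} = \frac{1}{\left(-324 + 25\right) - 230} = \frac{1}{-299 - 230} = \frac{1}{-529} = - \frac{1}{529}$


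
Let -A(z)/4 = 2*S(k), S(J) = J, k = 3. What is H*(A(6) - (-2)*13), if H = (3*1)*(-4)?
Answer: -24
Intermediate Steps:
A(z) = -24 (A(z) = -8*3 = -4*6 = -24)
H = -12 (H = 3*(-4) = -12)
H*(A(6) - (-2)*13) = -12*(-24 - (-2)*13) = -12*(-24 - 1*(-26)) = -12*(-24 + 26) = -12*2 = -24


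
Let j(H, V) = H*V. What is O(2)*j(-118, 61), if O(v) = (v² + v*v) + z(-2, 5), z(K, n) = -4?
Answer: -28792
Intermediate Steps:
O(v) = -4 + 2*v² (O(v) = (v² + v*v) - 4 = (v² + v²) - 4 = 2*v² - 4 = -4 + 2*v²)
O(2)*j(-118, 61) = (-4 + 2*2²)*(-118*61) = (-4 + 2*4)*(-7198) = (-4 + 8)*(-7198) = 4*(-7198) = -28792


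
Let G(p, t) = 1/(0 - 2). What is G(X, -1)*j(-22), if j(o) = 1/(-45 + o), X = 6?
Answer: 1/134 ≈ 0.0074627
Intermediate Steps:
G(p, t) = -1/2 (G(p, t) = 1/(-2) = -1/2)
G(X, -1)*j(-22) = -1/(2*(-45 - 22)) = -1/2/(-67) = -1/2*(-1/67) = 1/134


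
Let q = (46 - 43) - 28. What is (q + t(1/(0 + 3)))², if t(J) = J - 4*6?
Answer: 21316/9 ≈ 2368.4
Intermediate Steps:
t(J) = -24 + J (t(J) = J - 24 = -24 + J)
q = -25 (q = 3 - 28 = -25)
(q + t(1/(0 + 3)))² = (-25 + (-24 + 1/(0 + 3)))² = (-25 + (-24 + 1/3))² = (-25 + (-24 + ⅓))² = (-25 - 71/3)² = (-146/3)² = 21316/9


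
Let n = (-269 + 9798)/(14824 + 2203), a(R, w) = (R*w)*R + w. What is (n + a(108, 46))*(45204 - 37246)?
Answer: 72708485518722/17027 ≈ 4.2702e+9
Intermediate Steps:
a(R, w) = w + w*R² (a(R, w) = w*R² + w = w + w*R²)
n = 9529/17027 ≈ 0.55964
(n + a(108, 46))*(45204 - 37246) = (9529/17027 + 46*(1 + 108²))*(45204 - 37246) = (9529/17027 + 46*(1 + 11664))*7958 = (9529/17027 + 46*11665)*7958 = (9529/17027 + 536590)*7958 = (9136527459/17027)*7958 = 72708485518722/17027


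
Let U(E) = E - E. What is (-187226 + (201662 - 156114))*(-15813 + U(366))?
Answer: 2240354214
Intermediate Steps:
U(E) = 0
(-187226 + (201662 - 156114))*(-15813 + U(366)) = (-187226 + (201662 - 156114))*(-15813 + 0) = (-187226 + 45548)*(-15813) = -141678*(-15813) = 2240354214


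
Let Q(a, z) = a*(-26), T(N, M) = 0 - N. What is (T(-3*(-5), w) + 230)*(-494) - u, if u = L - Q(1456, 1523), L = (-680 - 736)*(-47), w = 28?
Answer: -210618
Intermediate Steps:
L = 66552 (L = -1416*(-47) = 66552)
T(N, M) = -N
Q(a, z) = -26*a
u = 104408 (u = 66552 - (-26)*1456 = 66552 - 1*(-37856) = 66552 + 37856 = 104408)
(T(-3*(-5), w) + 230)*(-494) - u = (-(-3)*(-5) + 230)*(-494) - 1*104408 = (-1*15 + 230)*(-494) - 104408 = (-15 + 230)*(-494) - 104408 = 215*(-494) - 104408 = -106210 - 104408 = -210618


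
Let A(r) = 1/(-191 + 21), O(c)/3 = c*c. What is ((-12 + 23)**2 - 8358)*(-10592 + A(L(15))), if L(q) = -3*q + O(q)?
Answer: 14831879917/170 ≈ 8.7246e+7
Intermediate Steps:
O(c) = 3*c**2 (O(c) = 3*(c*c) = 3*c**2)
L(q) = -3*q + 3*q**2
A(r) = -1/170 (A(r) = 1/(-170) = -1/170)
((-12 + 23)**2 - 8358)*(-10592 + A(L(15))) = ((-12 + 23)**2 - 8358)*(-10592 - 1/170) = (11**2 - 8358)*(-1800641/170) = (121 - 8358)*(-1800641/170) = -8237*(-1800641/170) = 14831879917/170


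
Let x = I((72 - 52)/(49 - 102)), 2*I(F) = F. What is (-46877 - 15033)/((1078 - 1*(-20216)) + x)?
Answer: -1640615/564286 ≈ -2.9074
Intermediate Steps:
I(F) = F/2
x = -10/53 (x = ((72 - 52)/(49 - 102))/2 = (20/(-53))/2 = (20*(-1/53))/2 = (1/2)*(-20/53) = -10/53 ≈ -0.18868)
(-46877 - 15033)/((1078 - 1*(-20216)) + x) = (-46877 - 15033)/((1078 - 1*(-20216)) - 10/53) = -61910/((1078 + 20216) - 10/53) = -61910/(21294 - 10/53) = -61910/1128572/53 = -61910*53/1128572 = -1640615/564286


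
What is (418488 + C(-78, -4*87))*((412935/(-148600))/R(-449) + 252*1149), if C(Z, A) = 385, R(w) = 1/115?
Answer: 720115491735003/5944 ≈ 1.2115e+11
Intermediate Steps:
R(w) = 1/115
(418488 + C(-78, -4*87))*((412935/(-148600))/R(-449) + 252*1149) = (418488 + 385)*((412935/(-148600))/(1/115) + 252*1149) = 418873*((412935*(-1/148600))*115 + 289548) = 418873*(-82587/29720*115 + 289548) = 418873*(-1899501/5944 + 289548) = 418873*(1719173811/5944) = 720115491735003/5944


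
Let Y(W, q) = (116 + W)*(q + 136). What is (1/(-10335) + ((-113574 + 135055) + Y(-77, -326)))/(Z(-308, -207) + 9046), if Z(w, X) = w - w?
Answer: 72711892/46745205 ≈ 1.5555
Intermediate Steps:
Y(W, q) = (116 + W)*(136 + q)
Z(w, X) = 0
(1/(-10335) + ((-113574 + 135055) + Y(-77, -326)))/(Z(-308, -207) + 9046) = (1/(-10335) + ((-113574 + 135055) + (15776 + 116*(-326) + 136*(-77) - 77*(-326))))/(0 + 9046) = (-1/10335 + (21481 + (15776 - 37816 - 10472 + 25102)))/9046 = (-1/10335 + (21481 - 7410))*(1/9046) = (-1/10335 + 14071)*(1/9046) = (145423784/10335)*(1/9046) = 72711892/46745205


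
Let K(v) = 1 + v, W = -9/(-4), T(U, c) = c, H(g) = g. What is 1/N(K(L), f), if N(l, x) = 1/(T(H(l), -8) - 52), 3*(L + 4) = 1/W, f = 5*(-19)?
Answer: -60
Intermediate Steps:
W = 9/4 (W = -9*(-¼) = 9/4 ≈ 2.2500)
f = -95
L = -104/27 (L = -4 + 1/(3*(9/4)) = -4 + (⅓)*(4/9) = -4 + 4/27 = -104/27 ≈ -3.8519)
N(l, x) = -1/60 (N(l, x) = 1/(-8 - 52) = 1/(-60) = -1/60)
1/N(K(L), f) = 1/(-1/60) = -60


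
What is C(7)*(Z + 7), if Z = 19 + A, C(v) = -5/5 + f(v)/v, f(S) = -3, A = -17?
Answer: -90/7 ≈ -12.857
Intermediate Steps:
C(v) = -1 - 3/v (C(v) = -5/5 - 3/v = -5*⅕ - 3/v = -1 - 3/v)
Z = 2 (Z = 19 - 17 = 2)
C(7)*(Z + 7) = ((-3 - 1*7)/7)*(2 + 7) = ((-3 - 7)/7)*9 = ((⅐)*(-10))*9 = -10/7*9 = -90/7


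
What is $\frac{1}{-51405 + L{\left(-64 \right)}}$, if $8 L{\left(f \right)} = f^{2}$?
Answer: $- \frac{1}{50893} \approx -1.9649 \cdot 10^{-5}$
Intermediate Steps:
$L{\left(f \right)} = \frac{f^{2}}{8}$
$\frac{1}{-51405 + L{\left(-64 \right)}} = \frac{1}{-51405 + \frac{\left(-64\right)^{2}}{8}} = \frac{1}{-51405 + \frac{1}{8} \cdot 4096} = \frac{1}{-51405 + 512} = \frac{1}{-50893} = - \frac{1}{50893}$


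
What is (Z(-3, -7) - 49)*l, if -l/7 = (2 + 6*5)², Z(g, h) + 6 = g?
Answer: 415744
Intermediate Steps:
Z(g, h) = -6 + g
l = -7168 (l = -7*(2 + 6*5)² = -7*(2 + 30)² = -7*32² = -7*1024 = -7168)
(Z(-3, -7) - 49)*l = ((-6 - 3) - 49)*(-7168) = (-9 - 49)*(-7168) = -58*(-7168) = 415744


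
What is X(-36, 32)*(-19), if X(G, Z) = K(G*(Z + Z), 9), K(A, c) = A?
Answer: 43776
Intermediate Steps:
X(G, Z) = 2*G*Z (X(G, Z) = G*(Z + Z) = G*(2*Z) = 2*G*Z)
X(-36, 32)*(-19) = (2*(-36)*32)*(-19) = -2304*(-19) = 43776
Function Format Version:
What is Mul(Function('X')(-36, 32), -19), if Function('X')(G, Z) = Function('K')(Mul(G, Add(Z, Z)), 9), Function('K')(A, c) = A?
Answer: 43776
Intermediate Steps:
Function('X')(G, Z) = Mul(2, G, Z) (Function('X')(G, Z) = Mul(G, Add(Z, Z)) = Mul(G, Mul(2, Z)) = Mul(2, G, Z))
Mul(Function('X')(-36, 32), -19) = Mul(Mul(2, -36, 32), -19) = Mul(-2304, -19) = 43776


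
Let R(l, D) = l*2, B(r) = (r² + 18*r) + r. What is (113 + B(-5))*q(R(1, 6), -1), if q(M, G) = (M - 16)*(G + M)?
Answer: -602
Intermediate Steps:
B(r) = r² + 19*r
R(l, D) = 2*l
q(M, G) = (-16 + M)*(G + M)
(113 + B(-5))*q(R(1, 6), -1) = (113 - 5*(19 - 5))*((2*1)² - 16*(-1) - 32 - 2) = (113 - 5*14)*(2² + 16 - 16*2 - 1*2) = (113 - 70)*(4 + 16 - 32 - 2) = 43*(-14) = -602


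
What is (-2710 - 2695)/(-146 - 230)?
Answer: 115/8 ≈ 14.375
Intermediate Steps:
(-2710 - 2695)/(-146 - 230) = -5405/(-376) = -5405*(-1/376) = 115/8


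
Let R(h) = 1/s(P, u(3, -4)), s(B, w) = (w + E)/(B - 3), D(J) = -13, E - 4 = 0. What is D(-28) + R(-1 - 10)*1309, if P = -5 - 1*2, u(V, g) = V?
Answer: -1883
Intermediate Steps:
E = 4 (E = 4 + 0 = 4)
P = -7 (P = -5 - 2 = -7)
s(B, w) = (4 + w)/(-3 + B) (s(B, w) = (w + 4)/(B - 3) = (4 + w)/(-3 + B))
R(h) = -10/7 (R(h) = 1/((4 + 3)/(-3 - 7)) = 1/(7/(-10)) = 1/(-⅒*7) = 1/(-7/10) = -10/7)
D(-28) + R(-1 - 10)*1309 = -13 - 10/7*1309 = -13 - 1870 = -1883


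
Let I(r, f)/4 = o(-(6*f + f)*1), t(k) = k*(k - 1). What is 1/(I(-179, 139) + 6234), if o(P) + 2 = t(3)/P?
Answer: 973/6057874 ≈ 0.00016062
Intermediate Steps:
t(k) = k*(-1 + k)
o(P) = -2 + 6/P (o(P) = -2 + (3*(-1 + 3))/P = -2 + (3*2)/P = -2 + 6/P)
I(r, f) = -8 - 24/(7*f) (I(r, f) = 4*(-2 + 6/((-(6*f + f)*1))) = 4*(-2 + 6/((-7*f*1))) = 4*(-2 + 6/((-7*f))) = 4*(-2 + 6*(-1/(7*f))) = 4*(-2 - 6/(7*f)) = -8 - 24/(7*f))
1/(I(-179, 139) + 6234) = 1/((-8 - 24/7/139) + 6234) = 1/((-8 - 24/7*1/139) + 6234) = 1/((-8 - 24/973) + 6234) = 1/(-7808/973 + 6234) = 1/(6057874/973) = 973/6057874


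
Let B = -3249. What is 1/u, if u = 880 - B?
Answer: 1/4129 ≈ 0.00024219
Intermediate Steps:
u = 4129 (u = 880 - 1*(-3249) = 880 + 3249 = 4129)
1/u = 1/4129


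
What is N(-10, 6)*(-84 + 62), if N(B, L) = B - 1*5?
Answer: 330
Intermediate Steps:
N(B, L) = -5 + B (N(B, L) = B - 5 = -5 + B)
N(-10, 6)*(-84 + 62) = (-5 - 10)*(-84 + 62) = -15*(-22) = 330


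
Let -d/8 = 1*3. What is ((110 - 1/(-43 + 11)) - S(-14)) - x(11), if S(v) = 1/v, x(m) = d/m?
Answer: 276669/2464 ≈ 112.28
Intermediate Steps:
d = -24 (d = -8*3 = -24)
x(m) = -24/m
((110 - 1/(-43 + 11)) - S(-14)) - x(11) = ((110 - 1/(-43 + 11)) - 1/(-14)) - (-24)/11 = ((110 - 1/(-32)) - 1*(-1/14)) - (-24)/11 = ((110 - 1*(-1/32)) + 1/14) - 1*(-24/11) = ((110 + 1/32) + 1/14) + 24/11 = (3521/32 + 1/14) + 24/11 = 24663/224 + 24/11 = 276669/2464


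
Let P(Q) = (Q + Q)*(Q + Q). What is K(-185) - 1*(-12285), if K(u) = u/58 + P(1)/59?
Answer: 42028587/3422 ≈ 12282.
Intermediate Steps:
P(Q) = 4*Q² (P(Q) = (2*Q)*(2*Q) = 4*Q²)
K(u) = 4/59 + u/58 (K(u) = u/58 + (4*1²)/59 = u*(1/58) + (4*1)*(1/59) = u/58 + 4*(1/59) = u/58 + 4/59 = 4/59 + u/58)
K(-185) - 1*(-12285) = (4/59 + (1/58)*(-185)) - 1*(-12285) = (4/59 - 185/58) + 12285 = -10683/3422 + 12285 = 42028587/3422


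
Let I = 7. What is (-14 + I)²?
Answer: 49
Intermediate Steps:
(-14 + I)² = (-14 + 7)² = (-7)² = 49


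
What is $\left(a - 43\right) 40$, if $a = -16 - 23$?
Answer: $-3280$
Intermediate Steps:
$a = -39$
$\left(a - 43\right) 40 = \left(-39 - 43\right) 40 = \left(-82\right) 40 = -3280$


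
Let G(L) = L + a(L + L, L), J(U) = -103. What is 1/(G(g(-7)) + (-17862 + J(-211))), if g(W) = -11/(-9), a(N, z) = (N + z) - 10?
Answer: -9/161731 ≈ -5.5648e-5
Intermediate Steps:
a(N, z) = -10 + N + z
g(W) = 11/9 (g(W) = -11*(-1/9) = 11/9)
G(L) = -10 + 4*L (G(L) = L + (-10 + (L + L) + L) = L + (-10 + 2*L + L) = L + (-10 + 3*L) = -10 + 4*L)
1/(G(g(-7)) + (-17862 + J(-211))) = 1/((-10 + 4*(11/9)) + (-17862 - 103)) = 1/((-10 + 44/9) - 17965) = 1/(-46/9 - 17965) = 1/(-161731/9) = -9/161731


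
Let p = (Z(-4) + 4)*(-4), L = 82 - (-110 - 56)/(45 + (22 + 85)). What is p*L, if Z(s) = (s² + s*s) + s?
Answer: -202080/19 ≈ -10636.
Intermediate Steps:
Z(s) = s + 2*s² (Z(s) = (s² + s²) + s = 2*s² + s = s + 2*s²)
L = 6315/76 (L = 82 - (-166)/(45 + 107) = 82 - (-166)/152 = 82 - 1*(-83/76) = 82 + 83/76 = 6315/76 ≈ 83.092)
p = -128 (p = (-4*(1 + 2*(-4)) + 4)*(-4) = (-4*(1 - 8) + 4)*(-4) = (-4*(-7) + 4)*(-4) = (28 + 4)*(-4) = 32*(-4) = -128)
p*L = -128*6315/76 = -202080/19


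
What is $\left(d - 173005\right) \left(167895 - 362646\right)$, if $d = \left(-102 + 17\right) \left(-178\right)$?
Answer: $30746314125$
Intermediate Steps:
$d = 15130$ ($d = \left(-85\right) \left(-178\right) = 15130$)
$\left(d - 173005\right) \left(167895 - 362646\right) = \left(15130 - 173005\right) \left(167895 - 362646\right) = \left(-157875\right) \left(-194751\right) = 30746314125$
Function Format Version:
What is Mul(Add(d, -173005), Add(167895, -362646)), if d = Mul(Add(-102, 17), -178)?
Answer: 30746314125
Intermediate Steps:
d = 15130 (d = Mul(-85, -178) = 15130)
Mul(Add(d, -173005), Add(167895, -362646)) = Mul(Add(15130, -173005), Add(167895, -362646)) = Mul(-157875, -194751) = 30746314125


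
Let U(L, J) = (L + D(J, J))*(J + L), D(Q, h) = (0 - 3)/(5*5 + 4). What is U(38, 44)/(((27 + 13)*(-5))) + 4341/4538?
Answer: -95944421/6580100 ≈ -14.581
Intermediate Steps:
D(Q, h) = -3/29 (D(Q, h) = -3/(25 + 4) = -3/29)
U(L, J) = (-3/29 + L)*(J + L) (U(L, J) = (L - 3/29)*(J + L) = (-3/29 + L)*(J + L))
U(38, 44)/(((27 + 13)*(-5))) + 4341/4538 = (38**2 - 3/29*44 - 3/29*38 + 44*38)/(((27 + 13)*(-5))) + 4341/4538 = (1444 - 132/29 - 114/29 + 1672)/((40*(-5))) + 4341*(1/4538) = (90118/29)/(-200) + 4341/4538 = (90118/29)*(-1/200) + 4341/4538 = -45059/2900 + 4341/4538 = -95944421/6580100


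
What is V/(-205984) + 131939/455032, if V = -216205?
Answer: 15694689567/11716163936 ≈ 1.3396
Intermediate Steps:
V/(-205984) + 131939/455032 = -216205/(-205984) + 131939/455032 = -216205*(-1/205984) + 131939*(1/455032) = 216205/205984 + 131939/455032 = 15694689567/11716163936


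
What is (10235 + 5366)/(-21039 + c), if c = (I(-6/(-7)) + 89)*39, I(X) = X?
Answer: -109207/122742 ≈ -0.88973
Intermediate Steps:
c = 24531/7 (c = (-6/(-7) + 89)*39 = (-6*(-⅐) + 89)*39 = (6/7 + 89)*39 = (629/7)*39 = 24531/7 ≈ 3504.4)
(10235 + 5366)/(-21039 + c) = (10235 + 5366)/(-21039 + 24531/7) = 15601/(-122742/7) = 15601*(-7/122742) = -109207/122742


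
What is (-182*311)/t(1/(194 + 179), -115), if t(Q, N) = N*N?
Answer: -56602/13225 ≈ -4.2799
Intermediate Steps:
t(Q, N) = N²
(-182*311)/t(1/(194 + 179), -115) = (-182*311)/((-115)²) = -56602/13225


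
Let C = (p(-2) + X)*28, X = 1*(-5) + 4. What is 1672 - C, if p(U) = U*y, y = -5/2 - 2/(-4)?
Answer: 1588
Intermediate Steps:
y = -2 (y = -5*½ - 2*(-¼) = -5/2 + ½ = -2)
X = -1 (X = -5 + 4 = -1)
p(U) = -2*U (p(U) = U*(-2) = -2*U)
C = 84 (C = (-2*(-2) - 1)*28 = (4 - 1)*28 = 3*28 = 84)
1672 - C = 1672 - 1*84 = 1672 - 84 = 1588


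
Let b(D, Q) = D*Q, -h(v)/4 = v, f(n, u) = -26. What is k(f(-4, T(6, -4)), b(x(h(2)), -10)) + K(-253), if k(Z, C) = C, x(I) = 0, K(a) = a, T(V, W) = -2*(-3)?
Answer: -253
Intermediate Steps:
T(V, W) = 6
h(v) = -4*v
k(f(-4, T(6, -4)), b(x(h(2)), -10)) + K(-253) = 0*(-10) - 253 = 0 - 253 = -253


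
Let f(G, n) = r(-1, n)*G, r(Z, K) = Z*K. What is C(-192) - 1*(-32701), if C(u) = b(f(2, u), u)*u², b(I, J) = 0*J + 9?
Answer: 364477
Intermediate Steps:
r(Z, K) = K*Z
f(G, n) = -G*n (f(G, n) = (n*(-1))*G = (-n)*G = -G*n)
b(I, J) = 9 (b(I, J) = 0 + 9 = 9)
C(u) = 9*u²
C(-192) - 1*(-32701) = 9*(-192)² - 1*(-32701) = 9*36864 + 32701 = 331776 + 32701 = 364477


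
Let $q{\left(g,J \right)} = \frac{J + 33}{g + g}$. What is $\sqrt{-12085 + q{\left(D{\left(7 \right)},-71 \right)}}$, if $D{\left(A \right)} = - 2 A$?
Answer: $\frac{i \sqrt{2368394}}{14} \approx 109.93 i$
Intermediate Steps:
$q{\left(g,J \right)} = \frac{33 + J}{2 g}$
$\sqrt{-12085 + q{\left(D{\left(7 \right)},-71 \right)}} = \sqrt{-12085 + \frac{33 - 71}{2 \left(\left(-2\right) 7\right)}} = \sqrt{-12085 + \frac{1}{2} \frac{1}{-14} \left(-38\right)} = \sqrt{-12085 + \frac{1}{2} \left(- \frac{1}{14}\right) \left(-38\right)} = \sqrt{-12085 + \frac{19}{14}} = \sqrt{- \frac{169171}{14}} = \frac{i \sqrt{2368394}}{14}$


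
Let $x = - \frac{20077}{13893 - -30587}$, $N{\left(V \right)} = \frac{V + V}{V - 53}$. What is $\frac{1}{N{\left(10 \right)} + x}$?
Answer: $- \frac{1912640}{1752911} \approx -1.0911$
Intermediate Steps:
$N{\left(V \right)} = \frac{2 V}{-53 + V}$
$x = - \frac{20077}{44480}$ ($x = - \frac{20077}{13893 + 30587} = - \frac{20077}{44480} \approx -0.45137$)
$\frac{1}{N{\left(10 \right)} + x} = \frac{1}{2 \cdot 10 \frac{1}{-53 + 10} - \frac{20077}{44480}} = \frac{1}{2 \cdot 10 \frac{1}{-43} - \frac{20077}{44480}} = \frac{1}{2 \cdot 10 \left(- \frac{1}{43}\right) - \frac{20077}{44480}} = \frac{1}{- \frac{20}{43} - \frac{20077}{44480}} = \frac{1}{- \frac{1752911}{1912640}} = - \frac{1912640}{1752911}$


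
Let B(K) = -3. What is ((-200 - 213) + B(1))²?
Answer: 173056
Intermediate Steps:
((-200 - 213) + B(1))² = ((-200 - 213) - 3)² = (-413 - 3)² = (-416)² = 173056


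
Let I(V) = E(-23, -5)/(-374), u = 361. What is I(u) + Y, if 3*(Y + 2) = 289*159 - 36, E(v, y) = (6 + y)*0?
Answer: 15303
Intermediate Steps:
E(v, y) = 0
Y = 15303 (Y = -2 + (289*159 - 36)/3 = -2 + (45951 - 36)/3 = -2 + (⅓)*45915 = -2 + 15305 = 15303)
I(V) = 0 (I(V) = 0/(-374) = 0*(-1/374) = 0)
I(u) + Y = 0 + 15303 = 15303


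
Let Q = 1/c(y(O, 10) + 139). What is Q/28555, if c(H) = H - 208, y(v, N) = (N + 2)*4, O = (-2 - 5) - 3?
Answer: -1/599655 ≈ -1.6676e-6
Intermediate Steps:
O = -10 (O = -7 - 3 = -10)
y(v, N) = 8 + 4*N (y(v, N) = (2 + N)*4 = 8 + 4*N)
c(H) = -208 + H
Q = -1/21 (Q = 1/(-208 + ((8 + 4*10) + 139)) = 1/(-208 + ((8 + 40) + 139)) = 1/(-208 + (48 + 139)) = 1/(-208 + 187) = 1/(-21) = -1/21 ≈ -0.047619)
Q/28555 = -1/21/28555 = -1/21*1/28555 = -1/599655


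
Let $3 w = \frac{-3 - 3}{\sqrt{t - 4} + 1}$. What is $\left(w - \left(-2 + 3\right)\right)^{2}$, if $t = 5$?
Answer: $4$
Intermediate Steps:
$w = -1$ ($w = \frac{\left(-3 - 3\right) \frac{1}{\sqrt{5 - 4} + 1}}{3} = \frac{\left(-6\right) \frac{1}{\sqrt{1} + 1}}{3} = \frac{\left(-6\right) \frac{1}{1 + 1}}{3} = \frac{\left(-6\right) \frac{1}{2}}{3} = \frac{1}{3} \left(-3\right) = -1$)
$\left(w - \left(-2 + 3\right)\right)^{2} = \left(-1 - \left(-2 + 3\right)\right)^{2} = \left(-1 - 1\right)^{2} = \left(-2\right)^{2} = 4$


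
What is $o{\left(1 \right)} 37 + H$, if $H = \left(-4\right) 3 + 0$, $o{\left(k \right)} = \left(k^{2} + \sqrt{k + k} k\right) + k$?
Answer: $62 + 37 \sqrt{2} \approx 114.33$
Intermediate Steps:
$o{\left(k \right)} = k + k^{2} + \sqrt{2} k^{\frac{3}{2}}$ ($o{\left(k \right)} = \left(k^{2} + \sqrt{2 k} k\right) + k = \left(k^{2} + \sqrt{2} \sqrt{k} k\right) + k = \left(k^{2} + \sqrt{2} k^{\frac{3}{2}}\right) + k = k + k^{2} + \sqrt{2} k^{\frac{3}{2}}$)
$H = -12$ ($H = -12 + 0 = -12$)
$o{\left(1 \right)} 37 + H = \left(1 + 1^{2} + \sqrt{2} \cdot 1^{\frac{3}{2}}\right) 37 - 12 = \left(1 + 1 + \sqrt{2} \cdot 1\right) 37 - 12 = \left(1 + 1 + \sqrt{2}\right) 37 - 12 = \left(2 + \sqrt{2}\right) 37 - 12 = \left(74 + 37 \sqrt{2}\right) - 12 = 62 + 37 \sqrt{2}$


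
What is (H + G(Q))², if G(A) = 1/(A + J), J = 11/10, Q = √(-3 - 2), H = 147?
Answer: (4783380*√5 + 8157371*I)/(220*√5 + 379*I) ≈ 21661.0 - 105.99*I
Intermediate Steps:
Q = I*√5 (Q = √(-5) = I*√5 ≈ 2.2361*I)
J = 11/10 (J = 11*(⅒) = 11/10 ≈ 1.1000)
G(A) = 1/(11/10 + A) (G(A) = 1/(A + 11/10) = 1/(11/10 + A))
(H + G(Q))² = (147 + 10/(11 + 10*(I*√5)))² = (147 + 10/(11 + 10*I*√5))²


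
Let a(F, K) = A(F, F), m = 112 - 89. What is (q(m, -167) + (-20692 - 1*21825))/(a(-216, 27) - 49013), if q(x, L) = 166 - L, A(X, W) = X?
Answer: 42184/49229 ≈ 0.85689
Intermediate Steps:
m = 23
a(F, K) = F
(q(m, -167) + (-20692 - 1*21825))/(a(-216, 27) - 49013) = ((166 - 1*(-167)) + (-20692 - 1*21825))/(-216 - 49013) = ((166 + 167) + (-20692 - 21825))/(-49229) = (333 - 42517)*(-1/49229) = -42184*(-1/49229) = 42184/49229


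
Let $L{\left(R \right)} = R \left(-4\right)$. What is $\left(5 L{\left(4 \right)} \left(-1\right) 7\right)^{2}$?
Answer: $313600$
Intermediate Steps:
$L{\left(R \right)} = - 4 R$
$\left(5 L{\left(4 \right)} \left(-1\right) 7\right)^{2} = \left(5 \left(\left(-4\right) 4\right) \left(-1\right) 7\right)^{2} = \left(5 \left(-16\right) \left(-1\right) 7\right)^{2} = \left(\left(-80\right) \left(-1\right) 7\right)^{2} = \left(80 \cdot 7\right)^{2} = 560^{2} = 313600$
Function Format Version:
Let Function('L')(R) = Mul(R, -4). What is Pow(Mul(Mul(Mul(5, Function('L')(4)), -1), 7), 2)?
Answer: 313600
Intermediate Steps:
Function('L')(R) = Mul(-4, R)
Pow(Mul(Mul(Mul(5, Function('L')(4)), -1), 7), 2) = Pow(Mul(Mul(Mul(5, Mul(-4, 4)), -1), 7), 2) = Pow(Mul(Mul(Mul(5, -16), -1), 7), 2) = Pow(Mul(Mul(-80, -1), 7), 2) = Pow(Mul(80, 7), 2) = Pow(560, 2) = 313600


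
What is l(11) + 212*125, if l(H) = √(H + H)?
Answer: 26500 + √22 ≈ 26505.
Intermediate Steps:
l(H) = √2*√H (l(H) = √(2*H) = √2*√H)
l(11) + 212*125 = √2*√11 + 212*125 = √22 + 26500 = 26500 + √22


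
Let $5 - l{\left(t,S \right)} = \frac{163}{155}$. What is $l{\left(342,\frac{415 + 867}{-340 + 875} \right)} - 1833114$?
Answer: $- \frac{284132058}{155} \approx -1.8331 \cdot 10^{6}$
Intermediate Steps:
$l{\left(t,S \right)} = \frac{612}{155}$ ($l{\left(t,S \right)} = 5 - \frac{163}{155} = \frac{612}{155}$)
$l{\left(342,\frac{415 + 867}{-340 + 875} \right)} - 1833114 = \frac{612}{155} - 1833114 = - \frac{284132058}{155}$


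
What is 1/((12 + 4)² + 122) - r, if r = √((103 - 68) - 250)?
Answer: 1/378 - I*√215 ≈ 0.0026455 - 14.663*I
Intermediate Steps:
r = I*√215 (r = √(35 - 250) = √(-215) = I*√215 ≈ 14.663*I)
1/((12 + 4)² + 122) - r = 1/((12 + 4)² + 122) - I*√215 = 1/(16² + 122) - I*√215 = 1/(256 + 122) - I*√215 = 1/378 - I*√215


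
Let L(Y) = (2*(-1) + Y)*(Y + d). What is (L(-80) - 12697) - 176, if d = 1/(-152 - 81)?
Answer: -1470847/233 ≈ -6312.6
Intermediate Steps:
d = -1/233 (d = 1/(-233) = -1/233 ≈ -0.0042918)
L(Y) = (-2 + Y)*(-1/233 + Y) (L(Y) = (2*(-1) + Y)*(Y - 1/233) = (-2 + Y)*(-1/233 + Y))
(L(-80) - 12697) - 176 = ((2/233 + (-80)² - 467/233*(-80)) - 12697) - 176 = ((2/233 + 6400 + 37360/233) - 12697) - 176 = (1528562/233 - 12697) - 176 = -1429839/233 - 176 = -1470847/233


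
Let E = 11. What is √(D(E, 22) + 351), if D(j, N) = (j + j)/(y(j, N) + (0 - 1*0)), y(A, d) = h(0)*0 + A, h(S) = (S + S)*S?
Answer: √353 ≈ 18.788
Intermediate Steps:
h(S) = 2*S² (h(S) = (2*S)*S = 2*S²)
y(A, d) = A (y(A, d) = (2*0²)*0 + A = (2*0)*0 + A = 0*0 + A = 0 + A = A)
D(j, N) = 2 (D(j, N) = (j + j)/(j + (0 - 1*0)) = (2*j)/(j + (0 + 0)) = (2*j)/(j + 0) = (2*j)/j = 2)
√(D(E, 22) + 351) = √(2 + 351) = √353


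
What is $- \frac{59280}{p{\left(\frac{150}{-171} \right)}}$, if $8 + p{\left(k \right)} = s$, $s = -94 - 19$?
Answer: $\frac{59280}{121} \approx 489.92$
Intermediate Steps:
$s = -113$ ($s = -94 - 19 = -113$)
$p{\left(k \right)} = -121$ ($p{\left(k \right)} = -8 - 113 = -121$)
$- \frac{59280}{p{\left(\frac{150}{-171} \right)}} = - \frac{59280}{-121} = \left(-59280\right) \left(- \frac{1}{121}\right) = \frac{59280}{121}$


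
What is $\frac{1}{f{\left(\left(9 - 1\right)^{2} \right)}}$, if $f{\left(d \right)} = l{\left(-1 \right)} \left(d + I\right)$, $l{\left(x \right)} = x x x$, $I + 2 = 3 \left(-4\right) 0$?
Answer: $- \frac{1}{62} \approx -0.016129$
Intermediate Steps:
$I = -2$ ($I = -2 + 3 \left(-4\right) 0 = -2 - 0 = -2 + 0 = -2$)
$l{\left(x \right)} = x^{3}$ ($l{\left(x \right)} = x^{2} x = x^{3}$)
$f{\left(d \right)} = 2 - d$ ($f{\left(d \right)} = \left(-1\right)^{3} \left(d - 2\right) = - (-2 + d) = 2 - d$)
$\frac{1}{f{\left(\left(9 - 1\right)^{2} \right)}} = \frac{1}{2 - \left(9 - 1\right)^{2}} = \frac{1}{2 - 8^{2}} = \frac{1}{2 - 64} = \frac{1}{-62} = - \frac{1}{62}$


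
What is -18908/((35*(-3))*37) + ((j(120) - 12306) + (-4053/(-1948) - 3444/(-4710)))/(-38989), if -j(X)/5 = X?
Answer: 240794744234003/46325671638540 ≈ 5.1979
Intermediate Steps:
j(X) = -5*X
-18908/((35*(-3))*37) + ((j(120) - 12306) + (-4053/(-1948) - 3444/(-4710)))/(-38989) = -18908/((35*(-3))*37) + ((-5*120 - 12306) + (-4053/(-1948) - 3444/(-4710)))/(-38989) = -18908/((-105*37)) + ((-600 - 12306) + (-4053*(-1/1948) - 3444*(-1/4710)))*(-1/38989) = -18908/(-3885) + (-12906 + (4053/1948 + 574/785))*(-1/38989) = -18908*(-1/3885) + (-12906 + 4299757/1529180)*(-1/38989) = 18908/3885 - 19731297323/1529180*(-1/38989) = 18908/3885 + 19731297323/59621199020 = 240794744234003/46325671638540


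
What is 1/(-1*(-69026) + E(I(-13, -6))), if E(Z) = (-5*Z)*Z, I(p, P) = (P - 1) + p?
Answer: 1/67026 ≈ 1.4920e-5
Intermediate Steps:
I(p, P) = -1 + P + p (I(p, P) = (-1 + P) + p = -1 + P + p)
E(Z) = -5*Z²
1/(-1*(-69026) + E(I(-13, -6))) = 1/(-1*(-69026) - 5*(-1 - 6 - 13)²) = 1/(69026 - 5*(-20)²) = 1/(69026 - 5*400) = 1/(69026 - 2000) = 1/67026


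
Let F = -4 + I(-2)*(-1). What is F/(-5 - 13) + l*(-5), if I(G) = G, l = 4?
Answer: -179/9 ≈ -19.889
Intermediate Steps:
F = -2 (F = -4 - 2*(-1) = -4 + 2 = -2)
F/(-5 - 13) + l*(-5) = -2/(-5 - 13) + 4*(-5) = -2/(-18) - 20 = -1/18*(-2) - 20 = ⅑ - 20 = -179/9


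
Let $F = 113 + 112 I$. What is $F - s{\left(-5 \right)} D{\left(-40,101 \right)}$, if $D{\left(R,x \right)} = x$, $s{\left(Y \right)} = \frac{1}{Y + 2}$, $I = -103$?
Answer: $- \frac{34168}{3} \approx -11389.0$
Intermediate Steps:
$s{\left(Y \right)} = \frac{1}{2 + Y}$
$F = -11423$ ($F = 113 + 112 \left(-103\right) = 113 - 11536 = -11423$)
$F - s{\left(-5 \right)} D{\left(-40,101 \right)} = -11423 - \frac{1}{2 - 5} \cdot 101 = -11423 - \frac{1}{-3} \cdot 101 = -11423 - \left(- \frac{1}{3}\right) 101 = -11423 - - \frac{101}{3} = -11423 + \frac{101}{3} = - \frac{34168}{3}$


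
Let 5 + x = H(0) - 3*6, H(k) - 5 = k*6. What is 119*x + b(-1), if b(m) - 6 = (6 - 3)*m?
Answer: -2139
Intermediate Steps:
b(m) = 6 + 3*m (b(m) = 6 + (6 - 3)*m = 6 + 3*m)
H(k) = 5 + 6*k (H(k) = 5 + k*6 = 5 + 6*k)
x = -18 (x = -5 + ((5 + 6*0) - 3*6) = -5 + ((5 + 0) - 18) = -5 + (5 - 18) = -5 - 13 = -18)
119*x + b(-1) = 119*(-18) + (6 + 3*(-1)) = -2142 + (6 - 3) = -2142 + 3 = -2139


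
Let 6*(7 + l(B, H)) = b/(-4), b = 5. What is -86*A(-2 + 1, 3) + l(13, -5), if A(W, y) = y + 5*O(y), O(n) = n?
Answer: -37325/24 ≈ -1555.2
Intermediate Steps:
l(B, H) = -173/24 (l(B, H) = -7 + (5/(-4))/6 = -7 + (5*(-1/4))/6 = -7 + (1/6)*(-5/4) = -7 - 5/24 = -173/24)
A(W, y) = 6*y (A(W, y) = y + 5*y = 6*y)
-86*A(-2 + 1, 3) + l(13, -5) = -516*3 - 173/24 = -86*18 - 173/24 = -1548 - 173/24 = -37325/24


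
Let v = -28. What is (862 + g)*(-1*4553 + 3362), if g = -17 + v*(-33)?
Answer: -2106879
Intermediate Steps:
g = 907 (g = -17 - 28*(-33) = -17 + 924 = 907)
(862 + g)*(-1*4553 + 3362) = (862 + 907)*(-1*4553 + 3362) = 1769*(-4553 + 3362) = 1769*(-1191) = -2106879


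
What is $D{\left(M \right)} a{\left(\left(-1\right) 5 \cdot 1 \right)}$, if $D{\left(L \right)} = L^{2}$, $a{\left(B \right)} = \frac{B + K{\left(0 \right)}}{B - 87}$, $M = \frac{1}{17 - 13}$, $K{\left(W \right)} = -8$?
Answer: $\frac{13}{1472} \approx 0.0088315$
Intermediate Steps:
$M = \frac{1}{4} \approx 0.25$
$a{\left(B \right)} = \frac{-8 + B}{-87 + B}$ ($a{\left(B \right)} = \frac{B - 8}{B - 87} = \frac{-8 + B}{-87 + B}$)
$D{\left(M \right)} a{\left(\left(-1\right) 5 \cdot 1 \right)} = \frac{\frac{1}{-87 + \left(-1\right) 5 \cdot 1} \left(-8 + \left(-1\right) 5 \cdot 1\right)}{16} = \frac{\frac{1}{-87 - 5} \left(-8 - 5\right)}{16} = \frac{\frac{1}{-92} \left(-13\right)}{16} = \frac{\left(- \frac{1}{92}\right) \left(-13\right)}{16} = \frac{1}{16} \cdot \frac{13}{92} = \frac{13}{1472}$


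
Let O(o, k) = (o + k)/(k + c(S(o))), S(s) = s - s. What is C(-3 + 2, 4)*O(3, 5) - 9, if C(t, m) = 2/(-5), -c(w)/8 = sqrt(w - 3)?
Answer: -1969/217 - 128*I*sqrt(3)/1085 ≈ -9.0737 - 0.20433*I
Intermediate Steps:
S(s) = 0
c(w) = -8*sqrt(-3 + w) (c(w) = -8*sqrt(w - 3) = -8*sqrt(-3 + w))
O(o, k) = (k + o)/(k - 8*I*sqrt(3)) (O(o, k) = (o + k)/(k - 8*sqrt(-3 + 0)) = (k + o)/(k - 8*I*sqrt(3)))
C(t, m) = -2/5 (C(t, m) = 2*(-1/5) = -2/5)
C(-3 + 2, 4)*O(3, 5) - 9 = -2*(5 + 3)/(5*(5 - 8*I*sqrt(3))) - 9 = -2*8/(5*(5 - 8*I*sqrt(3))) - 9 = -16/(5*(5 - 8*I*sqrt(3))) - 9 = -9 - 16/(5*(5 - 8*I*sqrt(3)))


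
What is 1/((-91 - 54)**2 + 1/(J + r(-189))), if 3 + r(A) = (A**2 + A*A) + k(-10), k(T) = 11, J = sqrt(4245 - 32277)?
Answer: 35778456502250/752242048460551667 + 8*I*sqrt(438)/2256726145381655001 ≈ 4.7562e-5 + 7.419e-17*I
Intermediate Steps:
J = 8*I*sqrt(438) (J = sqrt(-28032) = 8*I*sqrt(438) ≈ 167.43*I)
r(A) = 8 + 2*A**2 (r(A) = -3 + ((A**2 + A*A) + 11) = -3 + ((A**2 + A**2) + 11) = -3 + (2*A**2 + 11) = -3 + (11 + 2*A**2) = 8 + 2*A**2)
1/((-91 - 54)**2 + 1/(J + r(-189))) = 1/((-91 - 54)**2 + 1/(8*I*sqrt(438) + (8 + 2*(-189)**2))) = 1/((-145)**2 + 1/(8*I*sqrt(438) + (8 + 2*35721))) = 1/(21025 + 1/(8*I*sqrt(438) + (8 + 71442))) = 1/(21025 + 1/(8*I*sqrt(438) + 71450)) = 1/(21025 + 1/(71450 + 8*I*sqrt(438)))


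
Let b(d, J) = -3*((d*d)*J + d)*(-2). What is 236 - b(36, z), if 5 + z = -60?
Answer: 505460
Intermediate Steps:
z = -65 (z = -5 - 60 = -65)
b(d, J) = 6*d + 6*J*d² (b(d, J) = -3*(d²*J + d)*(-2) = -3*(J*d² + d)*(-2) = -3*(d + J*d²)*(-2) = (-3*d - 3*J*d²)*(-2) = 6*d + 6*J*d²)
236 - b(36, z) = 236 - 6*36*(1 - 65*36) = 236 - 6*36*(1 - 2340) = 236 - 6*36*(-2339) = 236 - 1*(-505224) = 236 + 505224 = 505460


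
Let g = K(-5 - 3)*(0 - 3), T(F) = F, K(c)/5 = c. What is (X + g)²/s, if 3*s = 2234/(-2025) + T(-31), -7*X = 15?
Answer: -4134796875/3185441 ≈ -1298.0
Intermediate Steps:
K(c) = 5*c
X = -15/7 (X = -⅐*15 = -15/7 ≈ -2.1429)
g = 120 (g = (5*(-5 - 3))*(0 - 3) = (5*(-8))*(-3) = -40*(-3) = 120)
s = -65009/6075 (s = (2234/(-2025) - 31)/3 = (2234*(-1/2025) - 31)/3 = (-2234/2025 - 31)/3 = (⅓)*(-65009/2025) = -65009/6075 ≈ -10.701)
(X + g)²/s = (-15/7 + 120)²/(-65009/6075) = (825/7)²*(-6075/65009) = (680625/49)*(-6075/65009) = -4134796875/3185441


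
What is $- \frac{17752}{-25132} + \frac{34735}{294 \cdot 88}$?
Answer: $\frac{333059941}{162553776} \approx 2.0489$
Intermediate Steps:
$- \frac{17752}{-25132} + \frac{34735}{294 \cdot 88} = \left(-17752\right) \left(- \frac{1}{25132}\right) + \frac{34735}{25872} = \frac{4438}{6283} + 34735 \cdot \frac{1}{25872} = \frac{4438}{6283} + \frac{34735}{25872} = \frac{333059941}{162553776}$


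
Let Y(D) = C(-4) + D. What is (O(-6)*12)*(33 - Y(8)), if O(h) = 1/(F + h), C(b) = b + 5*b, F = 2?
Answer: -147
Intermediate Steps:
C(b) = 6*b
O(h) = 1/(2 + h)
Y(D) = -24 + D (Y(D) = 6*(-4) + D = -24 + D)
(O(-6)*12)*(33 - Y(8)) = (12/(2 - 6))*(33 - (-24 + 8)) = (12/(-4))*(33 - 1*(-16)) = (-1/4*12)*(33 + 16) = -3*49 = -147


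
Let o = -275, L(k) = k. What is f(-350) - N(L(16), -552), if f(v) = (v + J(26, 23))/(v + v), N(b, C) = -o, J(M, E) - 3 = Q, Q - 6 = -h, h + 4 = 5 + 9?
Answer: -192149/700 ≈ -274.50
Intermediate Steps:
h = 10 (h = -4 + (5 + 9) = -4 + 14 = 10)
Q = -4 (Q = 6 - 1*10 = 6 - 10 = -4)
J(M, E) = -1 (J(M, E) = 3 - 4 = -1)
N(b, C) = 275 (N(b, C) = -1*(-275) = 275)
f(v) = (-1 + v)/(2*v) (f(v) = (v - 1)/(v + v) = (-1 + v)/((2*v)) = (-1 + v)*(1/(2*v)) = (-1 + v)/(2*v))
f(-350) - N(L(16), -552) = (½)*(-1 - 350)/(-350) - 1*275 = (½)*(-1/350)*(-351) - 275 = 351/700 - 275 = -192149/700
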